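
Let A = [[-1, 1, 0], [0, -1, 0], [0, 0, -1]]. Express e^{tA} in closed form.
A has Jordan form J = [[-1, 1, 0], [0, -1, 0], [0, 0, -1]] with A = PJP^{-1}, so e^{tA} = P e^{tJ} P^{-1}.

For a Jordan block J_k(λ), e^{tJ_k(λ)} = e^{λt} · (I + tN + t^2 N^2/2! + ... + t^{k-1} N^{k-1}/(k-1)!) where N is the nilpotent superdiagonal part.

Assembling the blocks and conjugating back gives the entries of e^{tA} as shown above.

e^{tA} = [[e^{-t}, t*e^{-t}, 0], [0, e^{-t}, 0], [0, 0, e^{-t}]]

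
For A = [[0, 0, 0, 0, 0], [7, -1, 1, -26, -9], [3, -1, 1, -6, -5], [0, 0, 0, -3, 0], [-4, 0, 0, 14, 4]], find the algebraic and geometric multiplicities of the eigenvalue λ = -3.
algebraic multiplicity 1, geometric multiplicity 1

The characteristic polynomial is x^3(x - 4)(x + 3), so the factor x + 3 appears with exponent 1: the algebraic multiplicity is 1.

rank(A + 3I) = 4, so the eigenspace has dimension 5 - 4 = 1: the geometric multiplicity is 1.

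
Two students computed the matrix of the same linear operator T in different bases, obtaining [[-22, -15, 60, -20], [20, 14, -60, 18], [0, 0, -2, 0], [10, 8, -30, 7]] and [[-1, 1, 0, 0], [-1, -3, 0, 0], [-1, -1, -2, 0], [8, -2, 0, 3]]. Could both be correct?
Two matrices over a field are similar if and only if they have the same invariant factors.

Both A and B have characteristic polynomial (x - 3)(x + 2)^3 and minimal polynomial (x - 3)(x + 2)^2. Computing further, both have invariant factors x + 2, (x - 3)(x + 2)^2. Hence A and B are similar.

Yes.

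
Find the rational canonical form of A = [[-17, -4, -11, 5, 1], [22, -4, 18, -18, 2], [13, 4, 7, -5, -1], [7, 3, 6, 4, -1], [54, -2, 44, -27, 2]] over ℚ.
The invariant factors of A (the non-unit diagonal entries of the Smith normal form of xI - A over ℚ[x]) are x + 4, (x + 4)(x^3 + 4x - 1), each dividing the next. The characteristic polynomial is their product, (x + 4)^2(x^3 + 4x - 1).

The rational canonical form is the block-diagonal matrix of companion matrices C(f_i):
R = [[-4, 0, 0, 0, 0], [0, 0, 0, 0, 4], [0, 1, 0, 0, -15], [0, 0, 1, 0, -4], [0, 0, 0, 1, -4]].

Note the characteristic polynomial does not split into linear factors over ℚ, so A has no Jordan form over ℚ; the rational canonical form exists over any field.

R = [[-4, 0, 0, 0, 0], [0, 0, 0, 0, 4], [0, 1, 0, 0, -15], [0, 0, 1, 0, -4], [0, 0, 0, 1, -4]]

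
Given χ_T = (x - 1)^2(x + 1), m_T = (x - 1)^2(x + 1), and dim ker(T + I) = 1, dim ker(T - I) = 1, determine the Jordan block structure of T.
Jordan blocks: (-1, 1), (1, 2)

λ = -1: algebraic multiplicity 1 (exponent in χ_T), largest block size 1 (exponent in m_T), 1 block (geometric multiplicity). This forces block sizes [1].
λ = 1: algebraic multiplicity 2 (exponent in χ_T), largest block size 2 (exponent in m_T), 1 block (geometric multiplicity). This forces block sizes [2].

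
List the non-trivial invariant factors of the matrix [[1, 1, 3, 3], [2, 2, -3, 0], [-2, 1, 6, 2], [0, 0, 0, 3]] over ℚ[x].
(x - 3)^2, (x - 3)^2

The Jordan structure of A has elementary divisors (x - 3)^2, (x - 3)^2. Arranging the block sizes at each eigenvalue in decreasing order and taking row products gives the invariant factors.

Invariant factors (smallest first, each dividing the next): (x - 3)^2, (x - 3)^2.

Check: the last factor (x - 3)^2 is the minimal polynomial, and the product (x - 3)^4 is the characteristic polynomial.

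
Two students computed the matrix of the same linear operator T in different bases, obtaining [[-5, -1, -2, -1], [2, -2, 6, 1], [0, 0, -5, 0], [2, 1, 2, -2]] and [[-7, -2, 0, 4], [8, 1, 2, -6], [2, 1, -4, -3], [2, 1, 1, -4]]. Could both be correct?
Two matrices over a field are similar if and only if they have the same invariant factors.

Both A and B have characteristic polynomial (x + 3)^3(x + 5) and minimal polynomial (x + 3)^2(x + 5). Computing further, both have invariant factors x + 3, (x + 3)^2(x + 5). Hence A and B are similar.

Yes.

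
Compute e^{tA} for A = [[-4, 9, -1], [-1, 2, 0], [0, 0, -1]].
e^{tA} = [[(1 - 3*t)*e^{-t}, 9*t*e^{-t}, t*(3*t - 2)*e^{-t}/2], [-t*e^{-t}, (3*t + 1)*e^{-t}, t^2*e^{-t}/2], [0, 0, e^{-t}]]

A has Jordan form J = [[-1, 1, 0], [0, -1, 1], [0, 0, -1]] with A = PJP^{-1}, so e^{tA} = P e^{tJ} P^{-1}.

For a Jordan block J_k(λ), e^{tJ_k(λ)} = e^{λt} · (I + tN + t^2 N^2/2! + ... + t^{k-1} N^{k-1}/(k-1)!) where N is the nilpotent superdiagonal part.

Assembling the blocks and conjugating back gives the entries of e^{tA} as shown above.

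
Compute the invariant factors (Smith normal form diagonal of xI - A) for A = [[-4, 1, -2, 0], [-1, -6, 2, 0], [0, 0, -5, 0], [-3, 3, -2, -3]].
The Jordan structure of A has elementary divisors (x + 5)^2, (x + 5), (x + 3). Arranging the block sizes at each eigenvalue in decreasing order and taking row products gives the invariant factors.

Invariant factors (smallest first, each dividing the next): x + 5, (x + 3)(x + 5)^2.

Check: the last factor (x + 3)(x + 5)^2 is the minimal polynomial, and the product (x + 3)(x + 5)^3 is the characteristic polynomial.

x + 5, (x + 3)(x + 5)^2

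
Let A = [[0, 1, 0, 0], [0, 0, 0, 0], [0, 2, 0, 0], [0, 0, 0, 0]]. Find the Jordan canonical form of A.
J = [[0, 1, 0, 0], [0, 0, 0, 0], [0, 0, 0, 0], [0, 0, 0, 0]]

The characteristic polynomial is det(xI - A) = x^4, so the eigenvalues are 0 (algebraic multiplicity 4).

For λ = 0: rank(A) = 1, rank(A^2) = 0. The eigenspace has dimension 4 - 1 = 3, so there are 3 Jordan blocks; the rank sequence gives block sizes [2, 1, 1].

Assembling the blocks gives the Jordan form J above.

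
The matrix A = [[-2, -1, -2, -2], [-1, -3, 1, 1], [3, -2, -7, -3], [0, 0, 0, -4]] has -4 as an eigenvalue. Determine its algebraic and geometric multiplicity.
algebraic multiplicity 4, geometric multiplicity 2

The characteristic polynomial is (x + 4)^4, so the factor x + 4 appears with exponent 4: the algebraic multiplicity is 4.

rank(A + 4I) = 2, so the eigenspace has dimension 4 - 2 = 2: the geometric multiplicity is 2.

Since 2 < 4, A is not diagonalizable.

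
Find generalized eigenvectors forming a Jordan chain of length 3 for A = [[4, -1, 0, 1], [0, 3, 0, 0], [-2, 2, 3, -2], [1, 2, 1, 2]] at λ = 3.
v_1 = [[0, 0, 1, 0]]^T, v_2 = [[0, 0, 0, 1]]^T, v_3 = [[1, 0, -2, -1]]^T

We seek v_1 ∈ ker((A - 3I)^3) \ ker((A - 3I)^2), then set v_{i+1} = (A - 3I) v_i.

One such chain is v_1 = [[0, 0, 1, 0]]^T, v_2 = [[0, 0, 0, 1]]^T, v_3 = [[1, 0, -2, -1]]^T. Check: (A - 3I) v_3 = [[0, 0, 0, 0]]^T = 0.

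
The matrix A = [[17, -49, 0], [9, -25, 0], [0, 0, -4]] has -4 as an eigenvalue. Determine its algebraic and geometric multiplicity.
The characteristic polynomial is (x + 4)^3, so the factor x + 4 appears with exponent 3: the algebraic multiplicity is 3.

rank(A + 4I) = 1, so the eigenspace has dimension 3 - 1 = 2: the geometric multiplicity is 2.

Since 2 < 3, A is not diagonalizable.

algebraic multiplicity 3, geometric multiplicity 2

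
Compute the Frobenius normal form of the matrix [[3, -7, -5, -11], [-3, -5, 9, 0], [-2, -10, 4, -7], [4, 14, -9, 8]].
R = [[0, 0, 0, -20], [1, 0, 0, 44], [0, 1, 0, -33], [0, 0, 1, 10]]

The invariant factors of A (the non-unit diagonal entries of the Smith normal form of xI - A over ℚ[x]) are (x - 5)(x - 2)^2(x - 1), each dividing the next. The characteristic polynomial is their product, (x - 5)(x - 2)^2(x - 1).

The rational canonical form is the block-diagonal matrix of companion matrices C(f_i):
R = [[0, 0, 0, -20], [1, 0, 0, 44], [0, 1, 0, -33], [0, 0, 1, 10]].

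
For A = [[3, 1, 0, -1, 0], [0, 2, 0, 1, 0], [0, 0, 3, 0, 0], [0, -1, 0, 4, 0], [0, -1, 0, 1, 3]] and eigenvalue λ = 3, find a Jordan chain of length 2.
v_1 = [[2, -1, 0, -2, 0]]^T, v_2 = [[1, -1, 0, -1, -1]]^T

We seek v_1 ∈ ker((A - 3I)^2) \ ker(A - 3I), then set v_{i+1} = (A - 3I) v_i.

One such chain is v_1 = [[2, -1, 0, -2, 0]]^T, v_2 = [[1, -1, 0, -1, -1]]^T. Check: (A - 3I) v_2 = [[0, 0, 0, 0, 0]]^T = 0.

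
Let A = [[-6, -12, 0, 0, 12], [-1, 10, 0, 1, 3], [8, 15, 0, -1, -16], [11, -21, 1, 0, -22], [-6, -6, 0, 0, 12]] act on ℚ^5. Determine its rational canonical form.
The invariant factors of A (the non-unit diagonal entries of the Smith normal form of xI - A over ℚ[x]) are x - 6, (x - 6)(x - 1)(x^2 - 3x + 1), each dividing the next. The characteristic polynomial is their product, (x - 6)^2(x - 1)(x^2 - 3x + 1).

The rational canonical form is the block-diagonal matrix of companion matrices C(f_i):
R = [[6, 0, 0, 0, 0], [0, 0, 0, 0, -6], [0, 1, 0, 0, 25], [0, 0, 1, 0, -28], [0, 0, 0, 1, 10]].

Note the characteristic polynomial does not split into linear factors over ℚ, so A has no Jordan form over ℚ; the rational canonical form exists over any field.

R = [[6, 0, 0, 0, 0], [0, 0, 0, 0, -6], [0, 1, 0, 0, 25], [0, 0, 1, 0, -28], [0, 0, 0, 1, 10]]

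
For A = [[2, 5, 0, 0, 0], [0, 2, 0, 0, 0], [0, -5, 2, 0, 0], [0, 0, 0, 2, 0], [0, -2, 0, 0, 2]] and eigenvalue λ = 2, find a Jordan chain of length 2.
v_1 = [[0, 1, -2, -4, 0]]^T, v_2 = [[5, 0, -5, 0, -2]]^T

We seek v_1 ∈ ker((A - 2I)^2) \ ker(A - 2I), then set v_{i+1} = (A - 2I) v_i.

One such chain is v_1 = [[0, 1, -2, -4, 0]]^T, v_2 = [[5, 0, -5, 0, -2]]^T. Check: (A - 2I) v_2 = [[0, 0, 0, 0, 0]]^T = 0.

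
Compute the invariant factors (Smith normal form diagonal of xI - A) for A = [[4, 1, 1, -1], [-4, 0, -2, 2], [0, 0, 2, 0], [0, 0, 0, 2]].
x - 2, x - 2, (x - 2)^2

The Jordan structure of A has elementary divisors (x - 2)^2, (x - 2), (x - 2). Arranging the block sizes at each eigenvalue in decreasing order and taking row products gives the invariant factors.

Invariant factors (smallest first, each dividing the next): x - 2, x - 2, (x - 2)^2.

Check: the last factor (x - 2)^2 is the minimal polynomial, and the product (x - 2)^4 is the characteristic polynomial.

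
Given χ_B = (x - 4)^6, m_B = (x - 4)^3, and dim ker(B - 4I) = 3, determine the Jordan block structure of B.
λ = 4: algebraic multiplicity 6 (exponent in χ_B), largest block size 3 (exponent in m_B), 3 blocks (geometric multiplicity). These force block sizes [3, 2, 1].

Jordan blocks: (4, 3), (4, 2), (4, 1)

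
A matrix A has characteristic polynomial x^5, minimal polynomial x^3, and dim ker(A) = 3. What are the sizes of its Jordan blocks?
λ = 0: algebraic multiplicity 5 (exponent in χ_A), largest block size 3 (exponent in m_A), 3 blocks (geometric multiplicity). These force block sizes [3, 1, 1].

Jordan blocks: (0, 3), (0, 1), (0, 1)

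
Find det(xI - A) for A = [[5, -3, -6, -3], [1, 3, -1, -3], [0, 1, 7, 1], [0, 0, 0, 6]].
xI - A = [[x - 5, 3, 6, 3], [-1, x - 3, 1, 3], [0, -1, x - 7, -1], [0, 0, 0, x - 6]].

Expanding det(xI - A) along the first row:
det(xI - A) = + (x - 5)·det([[x - 3, 1, 3], [-1, x - 7, -1], [0, 0, x - 6]]) - (3)·det([[-1, 1, 3], [0, x - 7, -1], [0, 0, x - 6]]) + (6)·det([[-1, x - 3, 3], [0, -1, -1], [0, 0, x - 6]]) - (3)·det([[-1, x - 3, 1], [0, -1, x - 7], [0, 0, 0]]).

Evaluating gives χ_A(x) = x^4 - 21x^3 + 165x^2 - 575x + 750 = (x - 6)(x - 5)^3.

χ_A(x) = (x - 6)(x - 5)^3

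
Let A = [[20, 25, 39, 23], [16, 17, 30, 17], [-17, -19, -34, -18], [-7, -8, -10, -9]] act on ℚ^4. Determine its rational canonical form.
R = [[0, 0, 0, 36], [1, 0, 0, 24], [0, 1, 0, -5], [0, 0, 1, -6]]

The invariant factors of A (the non-unit diagonal entries of the Smith normal form of xI - A over ℚ[x]) are (x - 2)(x + 2)(x + 3)^2, each dividing the next. The characteristic polynomial is their product, (x - 2)(x + 2)(x + 3)^2.

The rational canonical form is the block-diagonal matrix of companion matrices C(f_i):
R = [[0, 0, 0, 36], [1, 0, 0, 24], [0, 1, 0, -5], [0, 0, 1, -6]].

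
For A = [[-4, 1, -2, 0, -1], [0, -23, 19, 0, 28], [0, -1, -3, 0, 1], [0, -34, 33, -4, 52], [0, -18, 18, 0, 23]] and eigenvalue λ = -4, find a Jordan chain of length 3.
v_1 = [[-2, 4, 1, 2, 2]]^T, v_2 = [[0, -1, -1, 1, 0]]^T, v_3 = [[1, 0, 0, 1, 0]]^T

We seek v_1 ∈ ker((A + 4I)^3) \ ker((A + 4I)^2), then set v_{i+1} = (A + 4I) v_i.

One such chain is v_1 = [[-2, 4, 1, 2, 2]]^T, v_2 = [[0, -1, -1, 1, 0]]^T, v_3 = [[1, 0, 0, 1, 0]]^T. Check: (A + 4I) v_3 = [[0, 0, 0, 0, 0]]^T = 0.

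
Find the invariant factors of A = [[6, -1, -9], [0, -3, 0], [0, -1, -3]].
(x - 6)(x + 3)^2

The Jordan structure of A has elementary divisors (x + 3)^2, (x - 6). Arranging the block sizes at each eigenvalue in decreasing order and taking row products gives the invariant factors.

Invariant factors (smallest first, each dividing the next): (x - 6)(x + 3)^2.

Check: the last factor (x - 6)(x + 3)^2 is the minimal polynomial, and the product (x - 6)(x + 3)^2 is the characteristic polynomial.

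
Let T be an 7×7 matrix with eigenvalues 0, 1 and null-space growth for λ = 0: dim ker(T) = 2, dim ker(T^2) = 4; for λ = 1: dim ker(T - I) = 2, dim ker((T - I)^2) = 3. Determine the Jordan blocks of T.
λ = 0: successive nullity increments [2, 2] count blocks of size ≥ k; block sizes are [2, 2].
λ = 1: successive nullity increments [2, 1] count blocks of size ≥ k; block sizes are [2, 1].

Jordan blocks: (0, 2), (0, 2), (1, 2), (1, 1)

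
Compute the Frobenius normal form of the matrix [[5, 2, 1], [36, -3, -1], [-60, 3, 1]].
R = [[0, 0, -24], [1, 0, 22], [0, 1, 3]]

The invariant factors of A (the non-unit diagonal entries of the Smith normal form of xI - A over ℚ[x]) are (x - 6)(x - 1)(x + 4), each dividing the next. The characteristic polynomial is their product, (x - 6)(x - 1)(x + 4).

The rational canonical form is the block-diagonal matrix of companion matrices C(f_i):
R = [[0, 0, -24], [1, 0, 22], [0, 1, 3]].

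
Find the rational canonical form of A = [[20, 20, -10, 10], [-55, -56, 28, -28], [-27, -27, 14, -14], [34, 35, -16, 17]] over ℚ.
R = [[0, 0, 0, 10], [1, 0, 0, -18], [0, 1, 0, -4], [0, 0, 1, -5]]

The invariant factors of A (the non-unit diagonal entries of the Smith normal form of xI - A over ℚ[x]) are (x + 5)(x^3 + 4x - 2), each dividing the next. The characteristic polynomial is their product, (x + 5)(x^3 + 4x - 2).

The rational canonical form is the block-diagonal matrix of companion matrices C(f_i):
R = [[0, 0, 0, 10], [1, 0, 0, -18], [0, 1, 0, -4], [0, 0, 1, -5]].

Note the characteristic polynomial does not split into linear factors over ℚ, so A has no Jordan form over ℚ; the rational canonical form exists over any field.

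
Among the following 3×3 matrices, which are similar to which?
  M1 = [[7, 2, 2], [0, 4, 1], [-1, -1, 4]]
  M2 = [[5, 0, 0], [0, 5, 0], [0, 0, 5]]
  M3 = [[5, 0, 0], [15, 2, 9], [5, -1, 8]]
3 classes: {M1}, {M2}, {M3}

Characteristic polynomials: χ_{M1} = (x - 5)^3, χ_{M2} = (x - 5)^3, χ_{M3} = (x - 5)^3.

{M1}: invariant factors (x - 5)^3.

{M2}: invariant factors x - 5, x - 5, x - 5.

{M3}: invariant factors x - 5, (x - 5)^2.

Matrices are similar if and only if their invariant-factor lists agree; the partition into similarity classes is {M1}, {M2}, {M3}.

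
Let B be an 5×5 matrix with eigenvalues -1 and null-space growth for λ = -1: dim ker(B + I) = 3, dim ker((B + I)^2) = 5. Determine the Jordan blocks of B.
Jordan blocks: (-1, 2), (-1, 2), (-1, 1)

λ = -1: successive nullity increments [3, 2] count blocks of size ≥ k; block sizes are [2, 2, 1].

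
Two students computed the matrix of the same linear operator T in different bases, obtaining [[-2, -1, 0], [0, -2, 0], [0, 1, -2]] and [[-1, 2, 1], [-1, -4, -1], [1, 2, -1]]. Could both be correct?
Two matrices over a field are similar if and only if they have the same invariant factors.

Both A and B have characteristic polynomial (x + 2)^3 and minimal polynomial (x + 2)^2. Computing further, both have invariant factors x + 2, (x + 2)^2. Hence A and B are similar.

Yes.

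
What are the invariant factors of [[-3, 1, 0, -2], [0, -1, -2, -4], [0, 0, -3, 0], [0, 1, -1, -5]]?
The Jordan structure of A has elementary divisors (x + 3)^2, (x + 3)^2. Arranging the block sizes at each eigenvalue in decreasing order and taking row products gives the invariant factors.

Invariant factors (smallest first, each dividing the next): (x + 3)^2, (x + 3)^2.

Check: the last factor (x + 3)^2 is the minimal polynomial, and the product (x + 3)^4 is the characteristic polynomial.

(x + 3)^2, (x + 3)^2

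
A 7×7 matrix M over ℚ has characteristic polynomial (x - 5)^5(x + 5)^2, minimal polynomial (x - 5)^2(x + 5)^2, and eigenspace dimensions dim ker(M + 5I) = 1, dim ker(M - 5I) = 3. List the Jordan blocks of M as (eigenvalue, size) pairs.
Jordan blocks: (-5, 2), (5, 2), (5, 2), (5, 1)

λ = -5: algebraic multiplicity 2 (exponent in χ_M), largest block size 2 (exponent in m_M), 1 block (geometric multiplicity). This forces block sizes [2].
λ = 5: algebraic multiplicity 5 (exponent in χ_M), largest block size 2 (exponent in m_M), 3 blocks (geometric multiplicity). These force block sizes [2, 2, 1].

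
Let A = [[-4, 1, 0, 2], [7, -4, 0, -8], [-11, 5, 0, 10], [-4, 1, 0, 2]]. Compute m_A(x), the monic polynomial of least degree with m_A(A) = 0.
m_A(x) = x(x + 3)^2

The characteristic polynomial factors as x^2(x + 3)^2. The minimal polynomial is ∏(x - λ)^{k_λ} where k_λ is the size of the largest Jordan block at λ.

For λ = -3: rank(A + 3I) = 3, and the largest Jordan block has size 2 (the smallest k with rank((A + 3I)^k) = rank((A + 3I)^(k+1))).
For λ = 0: rank(A) = 2, and the largest Jordan block has size 1 (the smallest k with rank(A^k) = rank(A^(k+1))).

So m_A(x) = x(x + 3)^2.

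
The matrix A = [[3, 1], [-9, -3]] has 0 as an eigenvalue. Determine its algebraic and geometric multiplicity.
The characteristic polynomial is x^2, so the factor x appears with exponent 2: the algebraic multiplicity is 2.

rank(A) = 1, so the eigenspace has dimension 2 - 1 = 1: the geometric multiplicity is 1.

Since 1 < 2, A is not diagonalizable.

algebraic multiplicity 2, geometric multiplicity 1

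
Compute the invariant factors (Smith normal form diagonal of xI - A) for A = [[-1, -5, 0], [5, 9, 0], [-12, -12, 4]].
x - 4, (x - 4)^2

The Jordan structure of A has elementary divisors (x - 4)^2, (x - 4). Arranging the block sizes at each eigenvalue in decreasing order and taking row products gives the invariant factors.

Invariant factors (smallest first, each dividing the next): x - 4, (x - 4)^2.

Check: the last factor (x - 4)^2 is the minimal polynomial, and the product (x - 4)^3 is the characteristic polynomial.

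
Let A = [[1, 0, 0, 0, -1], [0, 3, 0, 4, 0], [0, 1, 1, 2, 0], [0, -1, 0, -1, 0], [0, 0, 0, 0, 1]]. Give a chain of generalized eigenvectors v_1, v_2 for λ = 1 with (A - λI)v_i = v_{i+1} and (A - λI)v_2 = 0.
We seek v_1 ∈ ker((A - I)^2) \ ker(A - I), then set v_{i+1} = (A - I) v_i.

One such chain is v_1 = [[0, -3, -2, 2, 0]]^T, v_2 = [[0, 2, 1, -1, 0]]^T. Check: (A - I) v_2 = [[0, 0, 0, 0, 0]]^T = 0.

v_1 = [[0, -3, -2, 2, 0]]^T, v_2 = [[0, 2, 1, -1, 0]]^T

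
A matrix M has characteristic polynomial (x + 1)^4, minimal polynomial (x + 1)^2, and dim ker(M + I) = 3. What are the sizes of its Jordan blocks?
λ = -1: algebraic multiplicity 4 (exponent in χ_M), largest block size 2 (exponent in m_M), 3 blocks (geometric multiplicity). These force block sizes [2, 1, 1].

Jordan blocks: (-1, 2), (-1, 1), (-1, 1)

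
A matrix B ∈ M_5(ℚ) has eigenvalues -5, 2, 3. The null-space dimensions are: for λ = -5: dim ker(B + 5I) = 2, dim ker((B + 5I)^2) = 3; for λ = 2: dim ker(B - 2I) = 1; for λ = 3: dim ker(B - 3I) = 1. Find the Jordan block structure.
λ = -5: successive nullity increments [2, 1] count blocks of size ≥ k; block sizes are [2, 1].
λ = 2: successive nullity increments [1] count blocks of size ≥ k; block sizes are [1].
λ = 3: successive nullity increments [1] count blocks of size ≥ k; block sizes are [1].

Jordan blocks: (-5, 2), (-5, 1), (2, 1), (3, 1)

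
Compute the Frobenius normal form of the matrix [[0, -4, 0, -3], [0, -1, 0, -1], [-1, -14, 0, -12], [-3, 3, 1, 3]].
R = [[0, 0, 0, -1], [1, 0, 0, 2], [0, 1, 0, -3], [0, 0, 1, 2]]

The invariant factors of A (the non-unit diagonal entries of the Smith normal form of xI - A over ℚ[x]) are (x^2 - x + 1)^2, each dividing the next. The characteristic polynomial is their product, (x^2 - x + 1)^2.

The rational canonical form is the block-diagonal matrix of companion matrices C(f_i):
R = [[0, 0, 0, -1], [1, 0, 0, 2], [0, 1, 0, -3], [0, 0, 1, 2]].

Note the characteristic polynomial does not split into linear factors over ℚ, so A has no Jordan form over ℚ; the rational canonical form exists over any field.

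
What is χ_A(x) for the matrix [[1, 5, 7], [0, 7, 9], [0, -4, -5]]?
χ_A(x) = (x - 1)^3

xI - A = [[x - 1, -5, -7], [0, x - 7, -9], [0, 4, x + 5]].

Expanding det(xI - A) along the first row:
det(xI - A) = + (x - 1)·det([[x - 7, -9], [4, x + 5]]) - (-5)·det([[0, -9], [0, x + 5]]) + (-7)·det([[0, x - 7], [0, 4]]).

Evaluating gives χ_A(x) = x^3 - 3x^2 + 3x - 1 = (x - 1)^3.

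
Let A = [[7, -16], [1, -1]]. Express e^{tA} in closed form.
e^{tA} = [[(4*t + 1)*e^{3*t}, -16*t*e^{3*t}], [t*e^{3*t}, (1 - 4*t)*e^{3*t}]]

A has Jordan form J = [[3, 1], [0, 3]] with A = PJP^{-1}, so e^{tA} = P e^{tJ} P^{-1}.

For a Jordan block J_k(λ), e^{tJ_k(λ)} = e^{λt} · (I + tN + t^2 N^2/2! + ... + t^{k-1} N^{k-1}/(k-1)!) where N is the nilpotent superdiagonal part.

Assembling the blocks and conjugating back gives the entries of e^{tA} as shown above.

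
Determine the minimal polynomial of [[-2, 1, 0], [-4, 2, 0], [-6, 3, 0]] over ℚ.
The characteristic polynomial factors as x^3. The minimal polynomial is ∏(x - λ)^{k_λ} where k_λ is the size of the largest Jordan block at λ.

For λ = 0: rank(A) = 1, and the largest Jordan block has size 2 (the smallest k with rank(A^k) = rank(A^(k+1))).

So m_A(x) = x^2.

m_A(x) = x^2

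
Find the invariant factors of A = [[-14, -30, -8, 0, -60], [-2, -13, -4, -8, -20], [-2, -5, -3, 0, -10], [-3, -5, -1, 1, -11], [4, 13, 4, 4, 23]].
The Jordan structure of A has elementary divisors (x + 2), (x + 1)^2, (x + 1)^2. Arranging the block sizes at each eigenvalue in decreasing order and taking row products gives the invariant factors.

Invariant factors (smallest first, each dividing the next): (x + 1)^2, (x + 1)^2(x + 2).

Check: the last factor (x + 1)^2(x + 2) is the minimal polynomial, and the product (x + 1)^4(x + 2) is the characteristic polynomial.

(x + 1)^2, (x + 1)^2(x + 2)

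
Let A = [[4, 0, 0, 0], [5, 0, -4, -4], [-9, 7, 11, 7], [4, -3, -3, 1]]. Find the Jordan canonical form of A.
J = [[4, 1, 0, 0], [0, 4, 0, 0], [0, 0, 4, 1], [0, 0, 0, 4]]

The characteristic polynomial is det(xI - A) = (x - 4)^4, so the eigenvalues are 4 (algebraic multiplicity 4).

For λ = 4: rank(A - 4I) = 2, rank((A - 4I)^2) = 0. The eigenspace has dimension 4 - 2 = 2, so there are 2 Jordan blocks; the rank sequence gives block sizes [2, 2].

Assembling the blocks gives the Jordan form J above.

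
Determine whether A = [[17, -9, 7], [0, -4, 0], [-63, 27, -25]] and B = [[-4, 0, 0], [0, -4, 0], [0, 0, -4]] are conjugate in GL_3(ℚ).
Both have characteristic polynomial (x + 4)^3, but the minimal polynomial of A is (x + 4)^2 while the minimal polynomial of B is x + 4. The minimal polynomial is a similarity invariant, so A and B are not similar.

No.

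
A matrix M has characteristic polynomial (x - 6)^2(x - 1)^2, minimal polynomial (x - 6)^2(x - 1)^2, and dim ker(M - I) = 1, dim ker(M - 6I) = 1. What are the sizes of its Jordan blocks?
Jordan blocks: (1, 2), (6, 2)

λ = 1: algebraic multiplicity 2 (exponent in χ_M), largest block size 2 (exponent in m_M), 1 block (geometric multiplicity). This forces block sizes [2].
λ = 6: algebraic multiplicity 2 (exponent in χ_M), largest block size 2 (exponent in m_M), 1 block (geometric multiplicity). This forces block sizes [2].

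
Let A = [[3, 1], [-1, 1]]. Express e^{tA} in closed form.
A has Jordan form J = [[2, 1], [0, 2]] with A = PJP^{-1}, so e^{tA} = P e^{tJ} P^{-1}.

For a Jordan block J_k(λ), e^{tJ_k(λ)} = e^{λt} · (I + tN + t^2 N^2/2! + ... + t^{k-1} N^{k-1}/(k-1)!) where N is the nilpotent superdiagonal part.

Assembling the blocks and conjugating back gives the entries of e^{tA} as shown above.

e^{tA} = [[(t + 1)*e^{2*t}, t*e^{2*t}], [-t*e^{2*t}, (1 - t)*e^{2*t}]]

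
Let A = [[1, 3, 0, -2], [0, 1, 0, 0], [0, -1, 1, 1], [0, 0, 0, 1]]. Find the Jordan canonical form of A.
The characteristic polynomial is det(xI - A) = (x - 1)^4, so the eigenvalues are 1 (algebraic multiplicity 4).

For λ = 1: rank(A - I) = 2, rank((A - I)^2) = 0. The eigenspace has dimension 4 - 2 = 2, so there are 2 Jordan blocks; the rank sequence gives block sizes [2, 2].

Assembling the blocks gives the Jordan form J above.

J = [[1, 1, 0, 0], [0, 1, 0, 0], [0, 0, 1, 1], [0, 0, 0, 1]]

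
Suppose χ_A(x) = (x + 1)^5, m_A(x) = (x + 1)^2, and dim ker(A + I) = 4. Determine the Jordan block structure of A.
λ = -1: algebraic multiplicity 5 (exponent in χ_A), largest block size 2 (exponent in m_A), 4 blocks (geometric multiplicity). These force block sizes [2, 1, 1, 1].

Jordan blocks: (-1, 2), (-1, 1), (-1, 1), (-1, 1)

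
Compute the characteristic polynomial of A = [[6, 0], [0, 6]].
xI - A = [[x - 6, 0], [0, x - 6]].

Expanding det(xI - A) along the first row:
det(xI - A) = + (x - 6)·det([[x - 6]]) - (0)·det([[0]]).

Evaluating gives χ_A(x) = x^2 - 12x + 36 = (x - 6)^2.

χ_A(x) = (x - 6)^2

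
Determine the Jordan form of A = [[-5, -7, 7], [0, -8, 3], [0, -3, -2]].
J = [[-5, 1, 0], [0, -5, 0], [0, 0, -5]]

The characteristic polynomial is det(xI - A) = (x + 5)^3, so the eigenvalues are -5 (algebraic multiplicity 3).

For λ = -5: rank(A + 5I) = 1, rank((A + 5I)^2) = 0. The eigenspace has dimension 3 - 1 = 2, so there are 2 Jordan blocks; the rank sequence gives block sizes [2, 1].

Assembling the blocks gives the Jordan form J above.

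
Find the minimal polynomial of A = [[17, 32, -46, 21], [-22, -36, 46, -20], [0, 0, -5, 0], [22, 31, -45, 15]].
The characteristic polynomial factors as (x - 6)(x + 5)^3. The minimal polynomial is ∏(x - λ)^{k_λ} where k_λ is the size of the largest Jordan block at λ.

For λ = -5: rank(A + 5I) = 3, and the largest Jordan block has size 3 (the smallest k with rank((A + 5I)^k) = rank((A + 5I)^(k+1))).
For λ = 6: rank(A - 6I) = 3, and the largest Jordan block has size 1 (the smallest k with rank((A - 6I)^k) = rank((A - 6I)^(k+1))).

So m_A(x) = (x - 6)(x + 5)^3.

m_A(x) = (x - 6)(x + 5)^3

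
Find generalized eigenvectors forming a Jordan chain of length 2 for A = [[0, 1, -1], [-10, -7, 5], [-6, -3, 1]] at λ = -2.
v_1 = [[-3, 16, 9]]^T, v_2 = [[1, -5, -3]]^T

We seek v_1 ∈ ker((A + 2I)^2) \ ker(A + 2I), then set v_{i+1} = (A + 2I) v_i.

One such chain is v_1 = [[-3, 16, 9]]^T, v_2 = [[1, -5, -3]]^T. Check: (A + 2I) v_2 = [[0, 0, 0]]^T = 0.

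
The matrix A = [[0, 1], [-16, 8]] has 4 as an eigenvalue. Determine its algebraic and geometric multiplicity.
algebraic multiplicity 2, geometric multiplicity 1

The characteristic polynomial is (x - 4)^2, so the factor x - 4 appears with exponent 2: the algebraic multiplicity is 2.

rank(A - 4I) = 1, so the eigenspace has dimension 2 - 1 = 1: the geometric multiplicity is 1.

Since 1 < 2, A is not diagonalizable.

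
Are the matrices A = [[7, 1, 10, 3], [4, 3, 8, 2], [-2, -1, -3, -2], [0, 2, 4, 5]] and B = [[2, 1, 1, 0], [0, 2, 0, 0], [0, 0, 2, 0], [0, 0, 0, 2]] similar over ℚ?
trace(A) = 12 but trace(B) = 8. The trace is a similarity invariant, so A and B are not similar.

No.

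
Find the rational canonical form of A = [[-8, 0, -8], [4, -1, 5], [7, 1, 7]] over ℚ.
R = [[0, 0, 8], [1, 0, 4], [0, 1, -2]]

The invariant factors of A (the non-unit diagonal entries of the Smith normal form of xI - A over ℚ[x]) are (x - 2)(x + 2)^2, each dividing the next. The characteristic polynomial is their product, (x - 2)(x + 2)^2.

The rational canonical form is the block-diagonal matrix of companion matrices C(f_i):
R = [[0, 0, 8], [1, 0, 4], [0, 1, -2]].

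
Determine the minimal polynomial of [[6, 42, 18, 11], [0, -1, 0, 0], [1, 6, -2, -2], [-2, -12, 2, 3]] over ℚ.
m_A(x) = (x - 4)^2(x + 1)

The characteristic polynomial factors as (x - 4)^2(x + 1)^2. The minimal polynomial is ∏(x - λ)^{k_λ} where k_λ is the size of the largest Jordan block at λ.

For λ = -1: rank(A + I) = 2, and the largest Jordan block has size 1 (the smallest k with rank((A + I)^k) = rank((A + I)^(k+1))).
For λ = 4: rank(A - 4I) = 3, and the largest Jordan block has size 2 (the smallest k with rank((A - 4I)^k) = rank((A - 4I)^(k+1))).

So m_A(x) = (x - 4)^2(x + 1).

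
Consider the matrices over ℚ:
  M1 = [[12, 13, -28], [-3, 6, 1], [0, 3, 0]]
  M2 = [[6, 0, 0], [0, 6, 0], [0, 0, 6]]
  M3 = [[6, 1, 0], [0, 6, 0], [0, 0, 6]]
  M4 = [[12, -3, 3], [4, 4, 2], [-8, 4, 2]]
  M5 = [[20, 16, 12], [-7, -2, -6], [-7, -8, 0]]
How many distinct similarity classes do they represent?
Characteristic polynomials: χ_{M1} = (x - 6)^3, χ_{M2} = (x - 6)^3, χ_{M3} = (x - 6)^3, χ_{M4} = (x - 6)^3, χ_{M5} = (x - 6)^3.

{M1}: invariant factors (x - 6)^3.

{M2}: invariant factors x - 6, x - 6, x - 6.

{M3, M4, M5}: invariant factors x - 6, (x - 6)^2.

Matrices are similar if and only if their invariant-factor lists agree; the partition into similarity classes is {M1}, {M2}, {M3, M4, M5}.

3 classes: {M1}, {M2}, {M3, M4, M5}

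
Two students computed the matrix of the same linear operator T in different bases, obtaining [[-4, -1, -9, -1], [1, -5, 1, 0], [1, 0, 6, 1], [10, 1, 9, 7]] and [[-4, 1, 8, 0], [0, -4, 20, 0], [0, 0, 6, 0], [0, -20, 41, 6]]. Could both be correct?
Two matrices over a field are similar if and only if they have the same invariant factors.

Both A and B have characteristic polynomial (x - 6)^2(x + 4)^2 and minimal polynomial (x - 6)^2(x + 4)^2. Computing further, both have invariant factors (x - 6)^2(x + 4)^2. Hence A and B are similar.

Yes.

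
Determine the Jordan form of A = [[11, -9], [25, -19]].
J = [[-4, 1], [0, -4]]

The characteristic polynomial is det(xI - A) = (x + 4)^2, so the eigenvalues are -4 (algebraic multiplicity 2).

For λ = -4: rank(A + 4I) = 1, rank((A + 4I)^2) = 0. The eigenspace has dimension 2 - 1 = 1, so there is 1 Jordan block; the rank sequence gives block sizes [2].

Assembling the blocks gives the Jordan form J above.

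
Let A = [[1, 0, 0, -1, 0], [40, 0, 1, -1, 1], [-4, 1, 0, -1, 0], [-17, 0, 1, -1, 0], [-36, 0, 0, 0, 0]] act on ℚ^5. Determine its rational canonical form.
R = [[0, 0, 0, 0, 36], [1, 0, 0, 0, -57], [0, 1, 0, 0, 4], [0, 0, 1, 0, 18], [0, 0, 0, 1, 0]]

The invariant factors of A (the non-unit diagonal entries of the Smith normal form of xI - A over ℚ[x]) are (x - 4)(x - 1)^2(x + 3)^2, each dividing the next. The characteristic polynomial is their product, (x - 4)(x - 1)^2(x + 3)^2.

The rational canonical form is the block-diagonal matrix of companion matrices C(f_i):
R = [[0, 0, 0, 0, 36], [1, 0, 0, 0, -57], [0, 1, 0, 0, 4], [0, 0, 1, 0, 18], [0, 0, 0, 1, 0]].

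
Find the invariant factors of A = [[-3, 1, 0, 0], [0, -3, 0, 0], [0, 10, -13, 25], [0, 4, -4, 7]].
(x + 3)^2, (x + 3)^2

The Jordan structure of A has elementary divisors (x + 3)^2, (x + 3)^2. Arranging the block sizes at each eigenvalue in decreasing order and taking row products gives the invariant factors.

Invariant factors (smallest first, each dividing the next): (x + 3)^2, (x + 3)^2.

Check: the last factor (x + 3)^2 is the minimal polynomial, and the product (x + 3)^4 is the characteristic polynomial.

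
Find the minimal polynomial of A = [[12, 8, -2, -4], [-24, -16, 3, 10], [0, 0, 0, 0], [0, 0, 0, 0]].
The characteristic polynomial factors as x^3(x + 4). The minimal polynomial is ∏(x - λ)^{k_λ} where k_λ is the size of the largest Jordan block at λ.

For λ = -4: rank(A + 4I) = 3, and the largest Jordan block has size 1 (the smallest k with rank((A + 4I)^k) = rank((A + 4I)^(k+1))).
For λ = 0: rank(A) = 2, and the largest Jordan block has size 2 (the smallest k with rank(A^k) = rank(A^(k+1))).

So m_A(x) = x^2(x + 4).

m_A(x) = x^2(x + 4)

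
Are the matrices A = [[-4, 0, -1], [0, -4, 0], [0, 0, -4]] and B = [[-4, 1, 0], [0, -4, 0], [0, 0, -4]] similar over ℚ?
Two matrices over a field are similar if and only if they have the same invariant factors.

Both A and B have characteristic polynomial (x + 4)^3 and minimal polynomial (x + 4)^2. Computing further, both have invariant factors x + 4, (x + 4)^2. Hence A and B are similar.

Yes.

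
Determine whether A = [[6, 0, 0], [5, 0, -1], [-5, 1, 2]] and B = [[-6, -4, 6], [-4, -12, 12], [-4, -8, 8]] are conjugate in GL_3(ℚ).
No.

trace(A) = 8 but trace(B) = -10. The trace is a similarity invariant, so A and B are not similar.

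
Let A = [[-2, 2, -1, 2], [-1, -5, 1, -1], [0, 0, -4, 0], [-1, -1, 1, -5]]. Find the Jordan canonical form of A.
The characteristic polynomial is det(xI - A) = (x + 4)^4, so the eigenvalues are -4 (algebraic multiplicity 4).

For λ = -4: rank(A + 4I) = 2, rank((A + 4I)^2) = 1, rank((A + 4I)^3) = 0. The eigenspace has dimension 4 - 2 = 2, so there are 2 Jordan blocks; the rank sequence gives block sizes [3, 1].

Assembling the blocks gives the Jordan form J above.

J = [[-4, 1, 0, 0], [0, -4, 1, 0], [0, 0, -4, 0], [0, 0, 0, -4]]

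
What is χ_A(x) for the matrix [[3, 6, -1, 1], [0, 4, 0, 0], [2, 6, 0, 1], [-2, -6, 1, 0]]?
χ_A(x) = (x - 4)(x - 1)^3

xI - A = [[x - 3, -6, 1, -1], [0, x - 4, 0, 0], [-2, -6, x, -1], [2, 6, -1, x]].

Expanding det(xI - A) along the first row:
det(xI - A) = + (x - 3)·det([[x - 4, 0, 0], [-6, x, -1], [6, -1, x]]) - (-6)·det([[0, 0, 0], [-2, x, -1], [2, -1, x]]) + (1)·det([[0, x - 4, 0], [-2, -6, -1], [2, 6, x]]) - (-1)·det([[0, x - 4, 0], [-2, -6, x], [2, 6, -1]]).

Evaluating gives χ_A(x) = x^4 - 7x^3 + 15x^2 - 13x + 4 = (x - 4)(x - 1)^3.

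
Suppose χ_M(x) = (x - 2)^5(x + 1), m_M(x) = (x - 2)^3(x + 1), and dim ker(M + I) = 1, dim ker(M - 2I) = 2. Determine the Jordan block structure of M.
Jordan blocks: (-1, 1), (2, 3), (2, 2)

λ = -1: algebraic multiplicity 1 (exponent in χ_M), largest block size 1 (exponent in m_M), 1 block (geometric multiplicity). This forces block sizes [1].
λ = 2: algebraic multiplicity 5 (exponent in χ_M), largest block size 3 (exponent in m_M), 2 blocks (geometric multiplicity). These force block sizes [3, 2].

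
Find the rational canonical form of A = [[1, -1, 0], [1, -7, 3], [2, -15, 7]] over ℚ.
R = [[0, 0, -3], [1, 0, 3], [0, 1, 1]]

The invariant factors of A (the non-unit diagonal entries of the Smith normal form of xI - A over ℚ[x]) are (x - 1)(x^2 - 3), each dividing the next. The characteristic polynomial is their product, (x - 1)(x^2 - 3).

The rational canonical form is the block-diagonal matrix of companion matrices C(f_i):
R = [[0, 0, -3], [1, 0, 3], [0, 1, 1]].

Note the characteristic polynomial does not split into linear factors over ℚ, so A has no Jordan form over ℚ; the rational canonical form exists over any field.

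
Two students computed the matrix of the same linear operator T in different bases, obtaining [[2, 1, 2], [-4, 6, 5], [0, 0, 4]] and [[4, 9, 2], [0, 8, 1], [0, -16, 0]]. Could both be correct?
Two matrices over a field are similar if and only if they have the same invariant factors.

Both A and B have characteristic polynomial (x - 4)^3 and minimal polynomial (x - 4)^3. Computing further, both have invariant factors (x - 4)^3. Hence A and B are similar.

Yes.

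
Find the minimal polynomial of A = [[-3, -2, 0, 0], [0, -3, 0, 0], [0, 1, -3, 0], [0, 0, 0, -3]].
The characteristic polynomial factors as (x + 3)^4. The minimal polynomial is ∏(x - λ)^{k_λ} where k_λ is the size of the largest Jordan block at λ.

For λ = -3: rank(A + 3I) = 1, and the largest Jordan block has size 2 (the smallest k with rank((A + 3I)^k) = rank((A + 3I)^(k+1))).

So m_A(x) = (x + 3)^2.

m_A(x) = (x + 3)^2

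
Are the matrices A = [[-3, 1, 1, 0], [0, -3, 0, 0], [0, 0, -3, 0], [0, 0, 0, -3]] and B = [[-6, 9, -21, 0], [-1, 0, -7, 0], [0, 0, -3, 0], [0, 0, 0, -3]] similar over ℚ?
Two matrices over a field are similar if and only if they have the same invariant factors.

Both A and B have characteristic polynomial (x + 3)^4 and minimal polynomial (x + 3)^2. Computing further, both have invariant factors x + 3, x + 3, (x + 3)^2. Hence A and B are similar.

Yes.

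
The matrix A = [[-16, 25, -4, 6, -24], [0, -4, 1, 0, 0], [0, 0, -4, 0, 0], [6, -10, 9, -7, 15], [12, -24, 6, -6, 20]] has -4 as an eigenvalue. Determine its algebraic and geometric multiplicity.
The characteristic polynomial is (x - 2)(x + 1)(x + 4)^3, so the factor x + 4 appears with exponent 3: the algebraic multiplicity is 3.

rank(A + 4I) = 4, so the eigenspace has dimension 5 - 4 = 1: the geometric multiplicity is 1.

Since 1 < 3, A is not diagonalizable.

algebraic multiplicity 3, geometric multiplicity 1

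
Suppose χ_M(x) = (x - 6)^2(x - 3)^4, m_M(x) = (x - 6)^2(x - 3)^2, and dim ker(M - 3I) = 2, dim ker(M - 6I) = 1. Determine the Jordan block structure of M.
λ = 3: algebraic multiplicity 4 (exponent in χ_M), largest block size 2 (exponent in m_M), 2 blocks (geometric multiplicity). These force block sizes [2, 2].
λ = 6: algebraic multiplicity 2 (exponent in χ_M), largest block size 2 (exponent in m_M), 1 block (geometric multiplicity). This forces block sizes [2].

Jordan blocks: (3, 2), (3, 2), (6, 2)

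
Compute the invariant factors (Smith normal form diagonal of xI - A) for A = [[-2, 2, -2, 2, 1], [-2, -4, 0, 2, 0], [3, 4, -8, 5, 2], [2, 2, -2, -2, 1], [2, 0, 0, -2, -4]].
x + 4, (x + 4)^2, (x + 4)^2

The Jordan structure of A has elementary divisors (x + 4)^2, (x + 4)^2, (x + 4). Arranging the block sizes at each eigenvalue in decreasing order and taking row products gives the invariant factors.

Invariant factors (smallest first, each dividing the next): x + 4, (x + 4)^2, (x + 4)^2.

Check: the last factor (x + 4)^2 is the minimal polynomial, and the product (x + 4)^5 is the characteristic polynomial.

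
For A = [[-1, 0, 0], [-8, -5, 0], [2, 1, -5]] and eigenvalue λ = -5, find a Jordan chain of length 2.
We seek v_1 ∈ ker((A + 5I)^2) \ ker(A + 5I), then set v_{i+1} = (A + 5I) v_i.

One such chain is v_1 = [[0, 1, 1]]^T, v_2 = [[0, 0, 1]]^T. Check: (A + 5I) v_2 = [[0, 0, 0]]^T = 0.

v_1 = [[0, 1, 1]]^T, v_2 = [[0, 0, 1]]^T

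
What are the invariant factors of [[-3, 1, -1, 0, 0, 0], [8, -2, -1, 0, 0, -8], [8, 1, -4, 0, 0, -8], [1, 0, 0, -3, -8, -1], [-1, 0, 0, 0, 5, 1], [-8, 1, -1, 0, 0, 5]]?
The Jordan structure of A has elementary divisors (x + 3)^2, (x + 3), (x + 3), (x - 5)^2. Arranging the block sizes at each eigenvalue in decreasing order and taking row products gives the invariant factors.

Invariant factors (smallest first, each dividing the next): x + 3, x + 3, (x - 5)^2(x + 3)^2.

Check: the last factor (x - 5)^2(x + 3)^2 is the minimal polynomial, and the product (x - 5)^2(x + 3)^4 is the characteristic polynomial.

x + 3, x + 3, (x - 5)^2(x + 3)^2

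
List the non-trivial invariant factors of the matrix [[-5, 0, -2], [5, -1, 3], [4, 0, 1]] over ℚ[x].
(x + 1)^2(x + 3)

The Jordan structure of A has elementary divisors (x + 3), (x + 1)^2. Arranging the block sizes at each eigenvalue in decreasing order and taking row products gives the invariant factors.

Invariant factors (smallest first, each dividing the next): (x + 1)^2(x + 3).

Check: the last factor (x + 1)^2(x + 3) is the minimal polynomial, and the product (x + 1)^2(x + 3) is the characteristic polynomial.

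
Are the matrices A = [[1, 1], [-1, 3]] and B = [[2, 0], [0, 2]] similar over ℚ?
No.

Both have characteristic polynomial (x - 2)^2, but the minimal polynomial of A is (x - 2)^2 while the minimal polynomial of B is x - 2. The minimal polynomial is a similarity invariant, so A and B are not similar.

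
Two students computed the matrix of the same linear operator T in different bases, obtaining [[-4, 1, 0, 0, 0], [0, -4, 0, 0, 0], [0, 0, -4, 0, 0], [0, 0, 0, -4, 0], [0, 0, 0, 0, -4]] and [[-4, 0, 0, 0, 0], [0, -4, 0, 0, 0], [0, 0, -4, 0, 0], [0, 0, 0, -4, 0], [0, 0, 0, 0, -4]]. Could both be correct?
Both have characteristic polynomial (x + 4)^5, but the minimal polynomial of A is (x + 4)^2 while the minimal polynomial of B is x + 4. The minimal polynomial is a similarity invariant, so A and B are not similar.

No.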